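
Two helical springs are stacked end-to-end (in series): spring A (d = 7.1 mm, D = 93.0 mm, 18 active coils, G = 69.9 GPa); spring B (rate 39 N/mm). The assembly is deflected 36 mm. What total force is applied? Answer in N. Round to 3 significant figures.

53.1 N

k_A = Gd⁴/(8D³N_a) = (69.9×10³)(7.1⁴)/(8·93.0³·18) = 1.5336 N/mm
Series: 1/k_eq = 1/1.5336 + 1/39 = 0.67772; k_eq = 1.4755 N/mm
F = k_eq·δ = 1.4755·36 = 53.119 N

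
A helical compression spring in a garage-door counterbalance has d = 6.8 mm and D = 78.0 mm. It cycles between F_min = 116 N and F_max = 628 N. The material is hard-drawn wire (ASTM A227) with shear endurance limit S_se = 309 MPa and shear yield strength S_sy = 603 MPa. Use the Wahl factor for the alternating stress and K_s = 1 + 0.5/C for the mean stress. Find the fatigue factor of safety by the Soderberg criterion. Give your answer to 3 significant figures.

1.00

C = D/d = 78.0/6.8 = 11.4706; K_W = (4C−1)/(4C−4)+0.615/C = 1.1252; K_s = 1+0.5/C = 1.0436
F_a = (F_max−F_min)/2 = 256 N; F_m = (F_max+F_min)/2 = 372 N
τ_a = K_W·8F_aD/(πd³) = 1.1252 × 161.71 = 181.97 MPa
τ_m = K_s·8F_mD/(πd³) = 1.0436 × 234.99 = 245.23 MPa
Soderberg: 1/n_f = τ_a/S_se + τ_m/S_sy = 181.97/309 + 245.23/603 = 0.58889 + 0.40669 = 0.99558
n_f = 1/0.99558 = 1.004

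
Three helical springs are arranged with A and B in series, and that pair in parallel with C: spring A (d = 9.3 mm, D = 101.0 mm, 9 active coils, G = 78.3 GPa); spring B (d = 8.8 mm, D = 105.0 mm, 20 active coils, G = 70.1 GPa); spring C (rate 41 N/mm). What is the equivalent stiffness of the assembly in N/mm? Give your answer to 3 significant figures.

42.8 N/mm

k_A = Gd⁴/(8D³N_a) = (78.3×10³)(9.3⁴)/(8·101.0³·9) = 7.8958 N/mm
k_B = Gd⁴/(8D³N_a) = (70.1×10³)(8.8⁴)/(8·105.0³·20) = 2.2697 N/mm
Springs A,B series: k_AB = 1/(1/7.8958+1/2.2697) = 1.7629 N/mm; parallel with C: k_eq = 1.7629+41 = 42.763 N/mm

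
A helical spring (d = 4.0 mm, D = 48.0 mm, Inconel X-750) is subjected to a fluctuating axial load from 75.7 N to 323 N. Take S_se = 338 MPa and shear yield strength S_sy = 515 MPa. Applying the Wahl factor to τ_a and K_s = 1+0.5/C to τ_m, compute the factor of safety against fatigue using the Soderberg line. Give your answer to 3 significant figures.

C = D/d = 48.0/4.0 = 12.0000; K_W = (4C−1)/(4C−4)+0.615/C = 1.1194; K_s = 1+0.5/C = 1.0417
F_a = (F_max−F_min)/2 = 123.65 N; F_m = (F_max+F_min)/2 = 199.35 N
τ_a = K_W·8F_aD/(πd³) = 1.1194 × 236.15 = 264.36 MPa
τ_m = K_s·8F_mD/(πd³) = 1.0417 × 380.73 = 396.59 MPa
Soderberg: 1/n_f = τ_a/S_se + τ_m/S_sy = 264.36/338 + 396.59/515 = 0.78213 + 0.77009 = 1.5522
n_f = 1/1.5522 = 0.6442

0.644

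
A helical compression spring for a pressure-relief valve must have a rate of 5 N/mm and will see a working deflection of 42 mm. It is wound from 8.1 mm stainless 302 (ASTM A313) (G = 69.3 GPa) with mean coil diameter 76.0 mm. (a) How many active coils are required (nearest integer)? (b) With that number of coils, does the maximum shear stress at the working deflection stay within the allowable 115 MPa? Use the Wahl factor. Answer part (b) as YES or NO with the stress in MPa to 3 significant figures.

(a) 17 coils; (b) YES, τ_max = 88.3 MPa

N_a = Gd⁴/(8D³k) = (69.3×10³)(8.1⁴)/(8·76.0³·5) = 16.99 → N_a = 17
Actual rate k = Gd⁴/(8D³·17) = 4.9968 N/mm
Working load F = kδ = 4.9968·42 = 209.87 N
C = 76.0/8.1 = 9.3827; K_W = (4C−1)/(4C−4)+0.615/C = 1.1550
τ_max = K_W·8FD/(πd³) = 1.1550·76.426 = 88.273 MPa
τ_max ≤ 115 MPa → acceptable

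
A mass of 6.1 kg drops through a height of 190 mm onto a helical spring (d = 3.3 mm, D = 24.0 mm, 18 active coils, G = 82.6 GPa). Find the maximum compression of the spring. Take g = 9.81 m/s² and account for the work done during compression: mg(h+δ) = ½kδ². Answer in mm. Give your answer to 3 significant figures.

81.2 mm

k = Gd⁴/(8D³N_a) = (82.6×10³)(3.3⁴)/(8·24.0³·18) = 4.9208 N/mm
W = mg = 6.1 × 9.81 = 59.841 N
½kδ² − Wδ − Wh = 0 → δ = (W + √(W² + 2kWh))/k
δ = (59.841 + √(3580.9 + 111898))/4.9208 = (59.841 + 339.82)/4.9208 = 81.218 mm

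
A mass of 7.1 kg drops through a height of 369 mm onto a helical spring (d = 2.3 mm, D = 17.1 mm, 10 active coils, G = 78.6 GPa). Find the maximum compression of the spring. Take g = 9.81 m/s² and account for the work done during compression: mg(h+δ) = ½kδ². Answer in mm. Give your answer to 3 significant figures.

k = Gd⁴/(8D³N_a) = (78.6×10³)(2.3⁴)/(8·17.1³·10) = 5.4986 N/mm
W = mg = 7.1 × 9.81 = 69.651 N
½kδ² − Wδ − Wh = 0 → δ = (W + √(W² + 2kWh))/k
δ = (69.651 + √(4851.3 + 282644))/5.4986 = (69.651 + 536.19)/5.4986 = 110.18 mm

110 mm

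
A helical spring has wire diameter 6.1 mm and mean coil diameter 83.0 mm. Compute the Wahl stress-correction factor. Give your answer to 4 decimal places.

1.1047

C = D/d = 83.0/6.1 = 13.6066
K_W = (4C−1)/(4C−4) + 0.615/C = 53.426/50.426 + 0.0452 = 1.1047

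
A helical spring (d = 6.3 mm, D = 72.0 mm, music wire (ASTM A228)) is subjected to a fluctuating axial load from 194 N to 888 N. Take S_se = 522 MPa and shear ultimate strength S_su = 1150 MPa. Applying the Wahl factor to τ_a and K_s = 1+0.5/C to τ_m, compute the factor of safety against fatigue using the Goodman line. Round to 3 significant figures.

1.10

C = D/d = 72.0/6.3 = 11.4286; K_W = (4C−1)/(4C−4)+0.615/C = 1.1257; K_s = 1+0.5/C = 1.0437
F_a = (F_max−F_min)/2 = 347 N; F_m = (F_max+F_min)/2 = 541 N
τ_a = K_W·8F_aD/(πd³) = 1.1257 × 254.44 = 286.43 MPa
τ_m = K_s·8F_mD/(πd³) = 1.0437 × 396.69 = 414.04 MPa
Goodman: 1/n_f = τ_a/S_se + τ_m/S_su = 286.43/522 + 414.04/1150 = 0.54871 + 0.36004 = 0.90875
n_f = 1/0.90875 = 1.1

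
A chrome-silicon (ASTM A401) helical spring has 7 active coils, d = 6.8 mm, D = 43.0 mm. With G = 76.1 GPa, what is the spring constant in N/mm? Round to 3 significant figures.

k = Gd⁴/(8D³N_a) = (76.1×10³ × 6.8⁴) / (8 × 43.0³ × 7)
  = 1.62712e+08 / 4.45239e+06 = 36.545 N/mm

36.5 N/mm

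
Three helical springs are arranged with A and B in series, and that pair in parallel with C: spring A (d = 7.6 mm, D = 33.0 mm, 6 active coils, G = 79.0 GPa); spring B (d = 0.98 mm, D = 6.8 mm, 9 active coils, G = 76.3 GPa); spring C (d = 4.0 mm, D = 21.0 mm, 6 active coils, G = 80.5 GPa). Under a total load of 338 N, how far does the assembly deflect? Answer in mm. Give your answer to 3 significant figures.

6.84 mm

k_A = Gd⁴/(8D³N_a) = (79.0×10³)(7.6⁴)/(8·33.0³·6) = 152.79 N/mm
k_B = Gd⁴/(8D³N_a) = (76.3×10³)(0.98⁴)/(8·6.8³·9) = 3.1086 N/mm
k_C = Gd⁴/(8D³N_a) = (80.5×10³)(4.0⁴)/(8·21.0³·6) = 46.359 N/mm
Springs A,B series: k_AB = 1/(1/152.79+1/3.1086) = 3.0466 N/mm; parallel with C: k_eq = 3.0466+46.359 = 49.406 N/mm
δ = F/k_eq = 338/49.406 = 6.8413 mm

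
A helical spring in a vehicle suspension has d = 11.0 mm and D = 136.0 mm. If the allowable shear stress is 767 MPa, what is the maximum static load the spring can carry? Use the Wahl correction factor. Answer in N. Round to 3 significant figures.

2640 N

C = D/d = 136.0/11.0 = 12.3636
K_W = (4C−1)/(4C−4) + 0.615/C = 48.455/45.455 + 0.0497 = 1.1157
τ_max = K·8FD/(πd³) → F_max = τ_allow·πd³/(8DK)
F_max = 767·π·11.0³/(8·136.0·1.1157) = 3.2072e+06/1213.9 = 2642 N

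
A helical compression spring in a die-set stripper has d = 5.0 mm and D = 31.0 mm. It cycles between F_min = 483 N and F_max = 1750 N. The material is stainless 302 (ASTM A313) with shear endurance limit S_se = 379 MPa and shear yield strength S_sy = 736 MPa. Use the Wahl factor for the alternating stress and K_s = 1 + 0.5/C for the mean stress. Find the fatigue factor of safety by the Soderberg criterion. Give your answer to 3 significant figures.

0.426

C = D/d = 31.0/5.0 = 6.2000; K_W = (4C−1)/(4C−4)+0.615/C = 1.2434; K_s = 1+0.5/C = 1.0806
F_a = (F_max−F_min)/2 = 633.5 N; F_m = (F_max+F_min)/2 = 1116.5 N
τ_a = K_W·8F_aD/(πd³) = 1.2434 × 400.07 = 497.46 MPa
τ_m = K_s·8F_mD/(πd³) = 1.0806 × 705.1 = 761.96 MPa
Soderberg: 1/n_f = τ_a/S_se + τ_m/S_sy = 497.46/379 + 761.96/736 = 1.31256 + 1.03528 = 2.3478
n_f = 1/2.3478 = 0.4259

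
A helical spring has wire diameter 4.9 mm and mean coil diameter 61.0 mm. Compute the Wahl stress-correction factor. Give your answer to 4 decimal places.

1.1149

C = D/d = 61.0/4.9 = 12.4490
K_W = (4C−1)/(4C−4) + 0.615/C = 48.796/45.796 + 0.0494 = 1.1149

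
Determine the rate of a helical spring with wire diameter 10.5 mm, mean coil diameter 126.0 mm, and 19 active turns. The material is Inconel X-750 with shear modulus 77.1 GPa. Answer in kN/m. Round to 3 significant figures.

3.08 kN/m

k = Gd⁴/(8D³N_a) = (77.1×10³ × 10.5⁴) / (8 × 126.0³ × 19)
  = 9.37155e+08 / 3.04057e+08 = 3.0822 N/mm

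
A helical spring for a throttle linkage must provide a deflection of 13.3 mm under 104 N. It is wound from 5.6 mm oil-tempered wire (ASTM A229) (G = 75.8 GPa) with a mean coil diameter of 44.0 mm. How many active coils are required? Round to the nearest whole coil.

14

Required rate k = F/δ = 104/13.3 = 7.8195 N/mm
N_a = Gd⁴/(8D³k) = (75.8×10³ × 5.6⁴)/(8 × 44.0³ × 7.8195)
    = 7.45455e+07 / 5.3288e+06 = 13.99 → 14 coils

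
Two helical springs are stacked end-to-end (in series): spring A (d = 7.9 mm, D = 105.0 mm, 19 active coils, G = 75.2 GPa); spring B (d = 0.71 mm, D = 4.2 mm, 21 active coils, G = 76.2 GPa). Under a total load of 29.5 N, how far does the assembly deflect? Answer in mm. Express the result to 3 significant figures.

k_A = Gd⁴/(8D³N_a) = (75.2×10³)(7.9⁴)/(8·105.0³·19) = 1.6646 N/mm
k_B = Gd⁴/(8D³N_a) = (76.2×10³)(0.71⁴)/(8·4.2³·21) = 1.5557 N/mm
Series: 1/k_eq = 1/1.6646 + 1/1.5557 = 1.2435; k_eq = 0.80416 N/mm
δ = F/k_eq = 29.5/0.80416 = 36.684 mm

36.7 mm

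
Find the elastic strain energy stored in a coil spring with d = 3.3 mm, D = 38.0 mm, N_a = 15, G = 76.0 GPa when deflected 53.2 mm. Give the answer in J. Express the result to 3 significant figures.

k = Gd⁴/(8D³N_a) = (76.0×10³)(3.3⁴)/(8·38.0³·15) = 1.3688 N/mm
U = ½kδ² = 0.5 × 1.3688 × 53.2² = 1937 N·mm = 1.937 J

1.94 J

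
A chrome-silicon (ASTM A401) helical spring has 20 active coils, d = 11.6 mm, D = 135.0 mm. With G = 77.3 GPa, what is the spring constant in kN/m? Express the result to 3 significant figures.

3.56 kN/m

k = Gd⁴/(8D³N_a) = (77.3×10³ × 11.6⁴) / (8 × 135.0³ × 20)
  = 1.39962e+09 / 3.9366e+08 = 3.5554 N/mm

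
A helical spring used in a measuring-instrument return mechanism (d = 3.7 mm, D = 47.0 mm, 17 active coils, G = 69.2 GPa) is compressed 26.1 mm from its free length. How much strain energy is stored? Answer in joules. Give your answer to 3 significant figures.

0.313 J

k = Gd⁴/(8D³N_a) = (69.2×10³)(3.7⁴)/(8·47.0³·17) = 0.9185 N/mm
U = ½kδ² = 0.5 × 0.9185 × 26.1² = 312.85 N·mm = 0.31285 J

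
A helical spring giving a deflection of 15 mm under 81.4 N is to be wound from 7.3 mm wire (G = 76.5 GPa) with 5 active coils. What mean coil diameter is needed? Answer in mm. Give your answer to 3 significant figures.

Required rate k = F/δ = 81.4/15 = 5.4267 N/mm
D = (Gd⁴/(8N_a·k))^(1/3) = (76.5×10³·7.3⁴/(8·5·5.4267))^(1/3)
  = (1.00083e+06)^(1/3) = 100.0276 mm

100 mm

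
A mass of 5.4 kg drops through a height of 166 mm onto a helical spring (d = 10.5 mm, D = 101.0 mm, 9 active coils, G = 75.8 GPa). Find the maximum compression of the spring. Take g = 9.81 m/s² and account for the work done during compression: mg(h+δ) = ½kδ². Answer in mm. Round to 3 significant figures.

42.1 mm

k = Gd⁴/(8D³N_a) = (75.8×10³)(10.5⁴)/(8·101.0³·9) = 12.42 N/mm
W = mg = 5.4 × 9.81 = 52.974 N
½kδ² − Wδ − Wh = 0 → δ = (W + √(W² + 2kWh))/k
δ = (52.974 + √(2806.2 + 218439))/12.42 = (52.974 + 470.37)/12.42 = 42.136 mm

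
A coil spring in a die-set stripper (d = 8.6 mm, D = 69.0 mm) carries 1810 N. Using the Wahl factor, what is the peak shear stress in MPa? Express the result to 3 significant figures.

592 MPa

Spring index C = D/d = 69.0/8.6 = 8.0233
K_W = (4C−1)/(4C−4) + 0.615/C = 31.093/28.093 + 0.0767 = 1.1834
τ₀ = 8FD/(πd³) = 8·1810·69.0/(π·8.6³) = 999120/1998.2 = 500 MPa
τ_max = K·τ₀ = 1.1834 × 500 = 591.72 MPa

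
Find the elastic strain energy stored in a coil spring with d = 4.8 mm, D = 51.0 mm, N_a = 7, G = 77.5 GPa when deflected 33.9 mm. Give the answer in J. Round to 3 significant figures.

k = Gd⁴/(8D³N_a) = (77.5×10³)(4.8⁴)/(8·51.0³·7) = 5.5382 N/mm
U = ½kδ² = 0.5 × 5.5382 × 33.9² = 3182.3 N·mm = 3.1823 J

3.18 J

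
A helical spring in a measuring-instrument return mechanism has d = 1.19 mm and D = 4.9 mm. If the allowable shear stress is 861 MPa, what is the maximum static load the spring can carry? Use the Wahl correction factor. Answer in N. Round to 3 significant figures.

C = D/d = 4.9/1.19 = 4.1176
K_W = (4C−1)/(4C−4) + 0.615/C = 15.471/12.471 + 0.1494 = 1.3899
τ_max = K·8FD/(πd³) → F_max = τ_allow·πd³/(8DK)
F_max = 861·π·1.19³/(8·4.9·1.3899) = 4558.2/54.485 = 83.66 N

83.7 N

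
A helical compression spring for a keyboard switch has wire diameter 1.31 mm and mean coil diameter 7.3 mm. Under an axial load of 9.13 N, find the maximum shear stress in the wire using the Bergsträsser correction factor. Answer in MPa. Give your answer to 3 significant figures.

Spring index C = D/d = 7.3/1.31 = 5.5725
K_B = (4C+2)/(4C−3) = 24.290/19.290 = 1.2592
τ₀ = 8FD/(πd³) = 8·9.13·7.3/(π·1.31³) = 533.192/7.0626 = 75.495 MPa
τ_max = K·τ₀ = 1.2592 × 75.495 = 95.064 MPa

95.1 MPa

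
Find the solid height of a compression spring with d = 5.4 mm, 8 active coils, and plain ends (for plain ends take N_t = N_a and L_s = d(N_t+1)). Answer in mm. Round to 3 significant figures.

48.6 mm

plain ends: N_t = N_a = 8
L_s = d·(N_t+1) = 5.4 × 9 = 48.6 mm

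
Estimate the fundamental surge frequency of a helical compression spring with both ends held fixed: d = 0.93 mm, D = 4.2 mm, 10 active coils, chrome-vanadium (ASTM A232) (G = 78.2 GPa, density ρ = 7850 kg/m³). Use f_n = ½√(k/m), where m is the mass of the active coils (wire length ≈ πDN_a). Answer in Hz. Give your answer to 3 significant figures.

1870 Hz

k = Gd⁴/(8D³N_a) = (78.2×10³)(0.93⁴)/(8·4.2³·10) = 9.8696 N/mm = 9869.6 N/m
Wire length L = πDN_a = π·4.2·10 = 131.95 mm
m = ρ·(πd²/4)·L = 7850 × 0.67929×10⁻⁶ m² × 0.13195 m = 0.0007036 kg
f_n = ½√(k/m) = 0.5·√(9869.6/0.0007036) = 0.5·√(1.4027e+07) = 1872.7 Hz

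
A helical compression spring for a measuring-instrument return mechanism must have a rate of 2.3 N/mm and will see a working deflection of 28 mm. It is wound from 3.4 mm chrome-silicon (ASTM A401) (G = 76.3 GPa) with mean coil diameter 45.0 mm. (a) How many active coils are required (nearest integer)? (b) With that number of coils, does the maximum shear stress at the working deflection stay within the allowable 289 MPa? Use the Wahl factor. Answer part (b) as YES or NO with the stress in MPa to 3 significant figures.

N_a = Gd⁴/(8D³k) = (76.3×10³)(3.4⁴)/(8·45.0³·2.3) = 6.081 → N_a = 6
Actual rate k = Gd⁴/(8D³·6) = 2.3311 N/mm
Working load F = kδ = 2.3311·28 = 65.271 N
C = 45.0/3.4 = 13.2353; K_W = (4C−1)/(4C−4)+0.615/C = 1.1078
τ_max = K_W·8FD/(πd³) = 1.1078·190.3 = 210.81 MPa
τ_max ≤ 289 MPa → acceptable

(a) 6 coils; (b) YES, τ_max = 211 MPa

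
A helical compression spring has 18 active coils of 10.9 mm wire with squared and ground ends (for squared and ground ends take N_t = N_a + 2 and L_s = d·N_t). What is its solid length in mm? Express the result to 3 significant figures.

squared and ground ends: N_t = N_a + 2 = 18 + 2 = 20
L_s = d·N_t = 10.9 × 20 = 218 mm

218 mm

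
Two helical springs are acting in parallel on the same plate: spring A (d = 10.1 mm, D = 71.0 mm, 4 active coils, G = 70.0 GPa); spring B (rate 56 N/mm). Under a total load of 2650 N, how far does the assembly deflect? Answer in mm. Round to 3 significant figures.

k_A = Gd⁴/(8D³N_a) = (70.0×10³)(10.1⁴)/(8·71.0³·4) = 63.6 N/mm
Parallel: k_eq = 63.6 + 56 = 119.6 N/mm
δ = F/k_eq = 2650/119.6 = 22.157 mm

22.2 mm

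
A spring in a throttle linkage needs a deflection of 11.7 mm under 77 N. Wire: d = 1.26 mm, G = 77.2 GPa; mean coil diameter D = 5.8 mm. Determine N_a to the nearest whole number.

19

Required rate k = F/δ = 77/11.7 = 6.5812 N/mm
N_a = Gd⁴/(8D³k) = (77.2×10³ × 1.26⁴)/(8 × 5.8³ × 6.5812)
    = 194581 / 10272.6 = 18.94 → 19 coils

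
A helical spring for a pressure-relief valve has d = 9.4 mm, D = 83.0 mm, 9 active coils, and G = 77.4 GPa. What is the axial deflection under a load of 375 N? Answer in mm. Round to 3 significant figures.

k = Gd⁴/(8D³N_a) = (77.4×10³)(9.4⁴)/(8·83.0³·9) = 14.679 N/mm
δ = F/k = 375 / 14.679 = 25.547 mm

25.5 mm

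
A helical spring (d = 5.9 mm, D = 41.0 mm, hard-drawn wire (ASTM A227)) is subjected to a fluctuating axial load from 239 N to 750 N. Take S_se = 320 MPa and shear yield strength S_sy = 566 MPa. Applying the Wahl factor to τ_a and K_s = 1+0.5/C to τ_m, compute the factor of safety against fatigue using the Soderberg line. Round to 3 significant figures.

1.03

C = D/d = 41.0/5.9 = 6.9492; K_W = (4C−1)/(4C−4)+0.615/C = 1.2146; K_s = 1+0.5/C = 1.0720
F_a = (F_max−F_min)/2 = 255.5 N; F_m = (F_max+F_min)/2 = 494.5 N
τ_a = K_W·8F_aD/(πd³) = 1.2146 × 129.88 = 157.75 MPa
τ_m = K_s·8F_mD/(πd³) = 1.0720 × 251.38 = 269.47 MPa
Soderberg: 1/n_f = τ_a/S_se + τ_m/S_sy = 157.75/320 + 269.47/566 = 0.49298 + 0.47609 = 0.96908
n_f = 1/0.96908 = 1.032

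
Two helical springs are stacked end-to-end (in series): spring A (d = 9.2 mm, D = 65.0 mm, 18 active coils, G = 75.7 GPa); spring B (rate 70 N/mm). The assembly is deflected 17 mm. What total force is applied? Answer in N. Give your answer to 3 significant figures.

195 N

k_A = Gd⁴/(8D³N_a) = (75.7×10³)(9.2⁴)/(8·65.0³·18) = 13.713 N/mm
Series: 1/k_eq = 1/13.713 + 1/70 = 0.087207; k_eq = 11.467 N/mm
F = k_eq·δ = 11.467·17 = 194.94 N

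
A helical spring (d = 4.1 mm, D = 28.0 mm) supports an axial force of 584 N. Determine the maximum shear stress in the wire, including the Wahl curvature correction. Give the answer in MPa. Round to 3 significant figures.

Spring index C = D/d = 28.0/4.1 = 6.8293
K_W = (4C−1)/(4C−4) + 0.615/C = 26.317/23.317 + 0.0901 = 1.2187
τ₀ = 8FD/(πd³) = 8·584·28.0/(π·4.1³) = 130816/216.52 = 604.17 MPa
τ_max = K·τ₀ = 1.2187 × 604.17 = 736.31 MPa

736 MPa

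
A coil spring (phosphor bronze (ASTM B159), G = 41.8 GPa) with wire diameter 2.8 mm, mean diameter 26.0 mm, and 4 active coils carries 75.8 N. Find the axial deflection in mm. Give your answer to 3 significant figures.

16.6 mm

k = Gd⁴/(8D³N_a) = (41.8×10³)(2.8⁴)/(8·26.0³·4) = 4.5681 N/mm
δ = F/k = 75.8 / 4.5681 = 16.593 mm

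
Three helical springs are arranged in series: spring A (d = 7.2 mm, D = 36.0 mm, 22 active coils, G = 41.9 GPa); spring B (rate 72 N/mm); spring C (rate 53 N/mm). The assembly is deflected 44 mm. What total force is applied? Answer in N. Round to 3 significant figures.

416 N

k_A = Gd⁴/(8D³N_a) = (41.9×10³)(7.2⁴)/(8·36.0³·22) = 13.713 N/mm
Series: 1/k_eq = 1/13.713 + 1/72 + 1/53 = 0.10568; k_eq = 9.4624 N/mm
F = k_eq·δ = 9.4624·44 = 416.34 N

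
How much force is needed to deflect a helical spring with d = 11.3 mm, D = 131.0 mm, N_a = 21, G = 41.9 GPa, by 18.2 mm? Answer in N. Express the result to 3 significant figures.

k = Gd⁴/(8D³N_a) = (41.9×10³)(11.3⁴)/(8·131.0³·21) = 1.8089 N/mm
F = k·δ = 1.8089 × 18.2 = 32.921 N

32.9 N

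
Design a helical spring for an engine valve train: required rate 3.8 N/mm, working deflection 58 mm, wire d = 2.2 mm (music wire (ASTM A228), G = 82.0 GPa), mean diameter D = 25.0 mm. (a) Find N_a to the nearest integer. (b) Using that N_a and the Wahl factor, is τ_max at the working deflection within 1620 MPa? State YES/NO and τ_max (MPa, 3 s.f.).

(a) 4 coils; (b) YES, τ_max = 1500 MPa

N_a = Gd⁴/(8D³k) = (82.0×10³)(2.2⁴)/(8·25.0³·3.8) = 4.044 → N_a = 4
Actual rate k = Gd⁴/(8D³·4) = 3.8418 N/mm
Working load F = kδ = 3.8418·58 = 222.82 N
C = 25.0/2.2 = 11.3636; K_W = (4C−1)/(4C−4)+0.615/C = 1.1265
τ_max = K_W·8FD/(πd³) = 1.1265·1332.2 = 1500.7 MPa
τ_max ≤ 1620 MPa → acceptable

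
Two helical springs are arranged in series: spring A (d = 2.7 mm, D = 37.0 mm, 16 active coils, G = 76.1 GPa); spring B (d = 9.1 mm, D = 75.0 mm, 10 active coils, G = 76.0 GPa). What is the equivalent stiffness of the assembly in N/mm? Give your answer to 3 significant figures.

0.600 N/mm

k_A = Gd⁴/(8D³N_a) = (76.1×10³)(2.7⁴)/(8·37.0³·16) = 0.62377 N/mm
k_B = Gd⁴/(8D³N_a) = (76.0×10³)(9.1⁴)/(8·75.0³·10) = 15.442 N/mm
Series: 1/k_eq = 1/0.62377 + 1/15.442 = 1.6679; k_eq = 0.59955 N/mm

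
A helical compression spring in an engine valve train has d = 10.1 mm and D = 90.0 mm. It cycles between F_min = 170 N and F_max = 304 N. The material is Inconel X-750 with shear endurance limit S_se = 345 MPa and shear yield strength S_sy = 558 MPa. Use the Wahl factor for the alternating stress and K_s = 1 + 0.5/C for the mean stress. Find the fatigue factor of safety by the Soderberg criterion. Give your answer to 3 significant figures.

6.66

C = D/d = 90.0/10.1 = 8.9109; K_W = (4C−1)/(4C−4)+0.615/C = 1.1638; K_s = 1+0.5/C = 1.0561
F_a = (F_max−F_min)/2 = 67 N; F_m = (F_max+F_min)/2 = 237 N
τ_a = K_W·8F_aD/(πd³) = 1.1638 × 14.904 = 17.345 MPa
τ_m = K_s·8F_mD/(πd³) = 1.0561 × 52.719 = 55.677 MPa
Soderberg: 1/n_f = τ_a/S_se + τ_m/S_sy = 17.345/345 + 55.677/558 = 0.05028 + 0.09978 = 0.15006
n_f = 1/0.15006 = 6.664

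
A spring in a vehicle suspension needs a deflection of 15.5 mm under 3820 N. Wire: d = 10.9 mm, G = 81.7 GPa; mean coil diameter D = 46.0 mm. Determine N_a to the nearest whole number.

Required rate k = F/δ = 3820/15.5 = 246.45 N/mm
N_a = Gd⁴/(8D³k) = (81.7×10³ × 10.9⁴)/(8 × 46.0³ × 246.45)
    = 1.15326e+09 / 1.91909e+08 = 6.009 → 6 coils

6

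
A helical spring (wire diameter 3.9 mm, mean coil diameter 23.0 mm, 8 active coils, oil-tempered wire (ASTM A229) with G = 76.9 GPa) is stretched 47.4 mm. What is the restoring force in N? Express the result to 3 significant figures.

k = Gd⁴/(8D³N_a) = (76.9×10³)(3.9⁴)/(8·23.0³·8) = 22.847 N/mm
F = k·δ = 22.847 × 47.4 = 1082.9 N

1080 N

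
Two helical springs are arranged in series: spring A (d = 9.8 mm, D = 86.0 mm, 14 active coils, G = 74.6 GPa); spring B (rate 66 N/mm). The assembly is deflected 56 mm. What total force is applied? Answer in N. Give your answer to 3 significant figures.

472 N

k_A = Gd⁴/(8D³N_a) = (74.6×10³)(9.8⁴)/(8·86.0³·14) = 9.6589 N/mm
Series: 1/k_eq = 1/9.6589 + 1/66 = 0.11868; k_eq = 8.4258 N/mm
F = k_eq·δ = 8.4258·56 = 471.85 N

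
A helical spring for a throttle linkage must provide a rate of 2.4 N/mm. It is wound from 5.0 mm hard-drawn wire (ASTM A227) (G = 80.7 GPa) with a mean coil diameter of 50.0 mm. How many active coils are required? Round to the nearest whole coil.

N_a = Gd⁴/(8D³k) = (80.7×10³ × 5.0⁴)/(8 × 50.0³ × 2.4)
    = 5.04375e+07 / 2.4e+06 = 21.02 → 21 coils

21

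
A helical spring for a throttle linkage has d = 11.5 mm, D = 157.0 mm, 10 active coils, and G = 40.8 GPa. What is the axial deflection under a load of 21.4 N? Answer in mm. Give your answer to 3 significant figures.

k = Gd⁴/(8D³N_a) = (40.8×10³)(11.5⁴)/(8·157.0³·10) = 2.305 N/mm
δ = F/k = 21.4 / 2.305 = 9.2843 mm

9.28 mm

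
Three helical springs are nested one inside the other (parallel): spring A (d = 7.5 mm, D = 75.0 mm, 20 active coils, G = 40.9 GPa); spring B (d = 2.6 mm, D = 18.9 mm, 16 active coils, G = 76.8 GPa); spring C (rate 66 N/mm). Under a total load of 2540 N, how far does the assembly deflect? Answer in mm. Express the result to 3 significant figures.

35.3 mm

k_A = Gd⁴/(8D³N_a) = (40.9×10³)(7.5⁴)/(8·75.0³·20) = 1.9172 N/mm
k_B = Gd⁴/(8D³N_a) = (76.8×10³)(2.6⁴)/(8·18.9³·16) = 4.0612 N/mm
Parallel: k_eq = 1.9172 + 4.0612 + 66 = 71.978 N/mm
δ = F/k_eq = 2540/71.978 = 35.288 mm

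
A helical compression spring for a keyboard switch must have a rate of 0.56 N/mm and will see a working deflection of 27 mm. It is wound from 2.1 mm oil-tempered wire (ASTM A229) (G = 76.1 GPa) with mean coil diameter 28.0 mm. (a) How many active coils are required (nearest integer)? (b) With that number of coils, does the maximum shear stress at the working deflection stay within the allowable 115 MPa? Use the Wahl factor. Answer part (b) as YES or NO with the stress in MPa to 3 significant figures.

(a) 15 coils; (b) NO, τ_max = 129 MPa

N_a = Gd⁴/(8D³k) = (76.1×10³)(2.1⁴)/(8·28.0³·0.56) = 15.05 → N_a = 15
Actual rate k = Gd⁴/(8D³·15) = 0.56183 N/mm
Working load F = kδ = 0.56183·27 = 15.169 N
C = 28.0/2.1 = 13.3333; K_W = (4C−1)/(4C−4)+0.615/C = 1.1069
τ_max = K_W·8FD/(πd³) = 1.1069·116.79 = 129.28 MPa
τ_max > 115 MPa → exceeds allowable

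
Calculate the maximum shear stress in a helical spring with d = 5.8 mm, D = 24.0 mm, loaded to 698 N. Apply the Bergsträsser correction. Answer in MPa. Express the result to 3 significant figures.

299 MPa

Spring index C = D/d = 24.0/5.8 = 4.1379
K_B = (4C+2)/(4C−3) = 18.552/13.552 = 1.3690
τ₀ = 8FD/(πd³) = 8·698·24.0/(π·5.8³) = 134016/612.96 = 218.64 MPa
τ_max = K·τ₀ = 1.3690 × 218.64 = 299.3 MPa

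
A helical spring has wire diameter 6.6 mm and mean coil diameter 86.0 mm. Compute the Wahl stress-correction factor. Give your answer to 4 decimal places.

C = D/d = 86.0/6.6 = 13.0303
K_W = (4C−1)/(4C−4) + 0.615/C = 51.121/48.121 + 0.0472 = 1.1095

1.1095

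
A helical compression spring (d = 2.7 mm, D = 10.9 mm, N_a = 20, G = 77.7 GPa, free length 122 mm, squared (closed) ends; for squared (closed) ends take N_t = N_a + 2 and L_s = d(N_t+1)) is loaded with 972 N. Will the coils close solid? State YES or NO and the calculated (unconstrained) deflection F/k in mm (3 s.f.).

k = Gd⁴/(8D³N_a) = (77.7×10³)(2.7⁴)/(8·10.9³·20) = 19.929 N/mm
N_t = 22; L_s = 2.7·23 = 62.1 mm; δ_solid = L₀ − L_s = 122 − 62.1 = 59.9 mm
δ = F/k = 972/19.929 = 48.774 mm
δ < δ_solid → spring does not go solid

NO, δ = 48.8 mm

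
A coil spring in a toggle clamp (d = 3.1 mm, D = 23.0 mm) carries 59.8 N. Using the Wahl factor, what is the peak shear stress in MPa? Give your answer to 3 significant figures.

141 MPa

Spring index C = D/d = 23.0/3.1 = 7.4194
K_W = (4C−1)/(4C−4) + 0.615/C = 28.677/25.677 + 0.0829 = 1.1997
τ₀ = 8FD/(πd³) = 8·59.8·23.0/(π·3.1³) = 11003.2/93.591 = 117.57 MPa
τ_max = K·τ₀ = 1.1997 × 117.57 = 141.05 MPa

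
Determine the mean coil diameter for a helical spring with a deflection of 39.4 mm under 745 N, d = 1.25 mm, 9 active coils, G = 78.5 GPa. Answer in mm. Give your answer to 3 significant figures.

Required rate k = F/δ = 745/39.4 = 18.909 N/mm
D = (Gd⁴/(8N_a·k))^(1/3) = (78.5×10³·1.25⁴/(8·9·18.909))^(1/3)
  = (140.772)^(1/3) = 5.2020 mm

5.20 mm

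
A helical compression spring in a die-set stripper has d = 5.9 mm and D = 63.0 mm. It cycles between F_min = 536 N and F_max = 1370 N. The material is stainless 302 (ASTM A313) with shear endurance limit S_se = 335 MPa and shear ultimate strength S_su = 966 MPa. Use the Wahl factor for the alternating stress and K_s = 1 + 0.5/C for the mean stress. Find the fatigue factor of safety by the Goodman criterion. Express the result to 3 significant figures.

0.523

C = D/d = 63.0/5.9 = 10.6780; K_W = (4C−1)/(4C−4)+0.615/C = 1.1351; K_s = 1+0.5/C = 1.0468
F_a = (F_max−F_min)/2 = 417 N; F_m = (F_max+F_min)/2 = 953 N
τ_a = K_W·8F_aD/(πd³) = 1.1351 × 325.73 = 369.74 MPa
τ_m = K_s·8F_mD/(πd³) = 1.0468 × 744.42 = 779.28 MPa
Goodman: 1/n_f = τ_a/S_se + τ_m/S_su = 369.74/335 + 779.28/966 = 1.10369 + 0.80670 = 1.9104
n_f = 1/1.9104 = 0.5235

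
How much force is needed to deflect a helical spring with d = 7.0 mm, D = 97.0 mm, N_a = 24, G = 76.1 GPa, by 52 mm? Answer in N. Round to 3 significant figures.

54.2 N

k = Gd⁴/(8D³N_a) = (76.1×10³)(7.0⁴)/(8·97.0³·24) = 1.0427 N/mm
F = k·δ = 1.0427 × 52 = 54.221 N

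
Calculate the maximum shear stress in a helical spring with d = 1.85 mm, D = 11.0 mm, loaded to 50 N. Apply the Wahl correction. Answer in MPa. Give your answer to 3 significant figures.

278 MPa

Spring index C = D/d = 11.0/1.85 = 5.9459
K_W = (4C−1)/(4C−4) + 0.615/C = 22.784/19.784 + 0.1034 = 1.2551
τ₀ = 8FD/(πd³) = 8·50·11.0/(π·1.85³) = 4400/19.891 = 221.2 MPa
τ_max = K·τ₀ = 1.2551 × 221.2 = 277.62 MPa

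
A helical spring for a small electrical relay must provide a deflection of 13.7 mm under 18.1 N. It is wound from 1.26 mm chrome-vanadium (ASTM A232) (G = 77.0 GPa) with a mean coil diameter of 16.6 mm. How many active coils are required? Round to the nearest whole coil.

Required rate k = F/δ = 18.1/13.7 = 1.3212 N/mm
N_a = Gd⁴/(8D³k) = (77.0×10³ × 1.26⁴)/(8 × 16.6³ × 1.3212)
    = 194076 / 48347.3 = 4.014 → 4 coils

4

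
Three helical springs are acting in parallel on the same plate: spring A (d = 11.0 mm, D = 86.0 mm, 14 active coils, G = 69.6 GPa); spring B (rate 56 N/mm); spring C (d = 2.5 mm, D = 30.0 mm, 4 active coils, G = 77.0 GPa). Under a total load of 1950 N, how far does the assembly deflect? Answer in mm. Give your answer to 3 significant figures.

26.4 mm

k_A = Gd⁴/(8D³N_a) = (69.6×10³)(11.0⁴)/(8·86.0³·14) = 14.304 N/mm
k_C = Gd⁴/(8D³N_a) = (77.0×10³)(2.5⁴)/(8·30.0³·4) = 3.4813 N/mm
Parallel: k_eq = 14.304 + 56 + 3.4813 = 73.786 N/mm
δ = F/k_eq = 1950/73.786 = 26.428 mm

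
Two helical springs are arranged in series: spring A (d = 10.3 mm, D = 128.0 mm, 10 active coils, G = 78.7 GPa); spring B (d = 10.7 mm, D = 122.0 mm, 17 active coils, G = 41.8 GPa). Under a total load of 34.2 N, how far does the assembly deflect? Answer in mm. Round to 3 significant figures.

21.9 mm

k_A = Gd⁴/(8D³N_a) = (78.7×10³)(10.3⁴)/(8·128.0³·10) = 5.2796 N/mm
k_B = Gd⁴/(8D³N_a) = (41.8×10³)(10.7⁴)/(8·122.0³·17) = 2.2187 N/mm
Series: 1/k_eq = 1/5.2796 + 1/2.2187 = 0.64013; k_eq = 1.5622 N/mm
δ = F/k_eq = 34.2/1.5622 = 21.892 mm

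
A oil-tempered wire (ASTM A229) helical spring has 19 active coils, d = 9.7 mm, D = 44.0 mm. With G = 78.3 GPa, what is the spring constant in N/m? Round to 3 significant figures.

k = Gd⁴/(8D³N_a) = (78.3×10³ × 9.7⁴) / (8 × 44.0³ × 19)
  = 6.93184e+08 / 1.2948e+07 = 53.536 N/mm = 53536 N/m

53500 N/m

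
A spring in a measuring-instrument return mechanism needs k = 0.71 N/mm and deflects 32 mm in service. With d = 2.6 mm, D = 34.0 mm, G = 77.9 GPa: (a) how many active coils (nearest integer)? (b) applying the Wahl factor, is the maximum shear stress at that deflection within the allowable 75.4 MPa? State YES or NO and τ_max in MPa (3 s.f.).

(a) 16 coils; (b) NO, τ_max = 124 MPa

N_a = Gd⁴/(8D³k) = (77.9×10³)(2.6⁴)/(8·34.0³·0.71) = 15.95 → N_a = 16
Actual rate k = Gd⁴/(8D³·16) = 0.70759 N/mm
Working load F = kδ = 0.70759·32 = 22.643 N
C = 34.0/2.6 = 13.0769; K_W = (4C−1)/(4C−4)+0.615/C = 1.1091
τ_max = K_W·8FD/(πd³) = 1.1091·111.54 = 123.71 MPa
τ_max > 75.4 MPa → exceeds allowable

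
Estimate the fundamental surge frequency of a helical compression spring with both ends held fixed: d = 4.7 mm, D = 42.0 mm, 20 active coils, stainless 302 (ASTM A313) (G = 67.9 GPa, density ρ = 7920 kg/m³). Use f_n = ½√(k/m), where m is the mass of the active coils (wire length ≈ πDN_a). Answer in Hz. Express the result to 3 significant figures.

k = Gd⁴/(8D³N_a) = (67.9×10³)(4.7⁴)/(8·42.0³·20) = 2.7951 N/mm = 2795.1 N/m
Wire length L = πDN_a = π·42.0·20 = 2638.9 mm
m = ρ·(πd²/4)·L = 7920 × 17.349×10⁻⁶ m² × 2.6389 m = 0.36261 kg
f_n = ½√(k/m) = 0.5·√(2795.1/0.36261) = 0.5·√(7708.2) = 43.898 Hz

43.9 Hz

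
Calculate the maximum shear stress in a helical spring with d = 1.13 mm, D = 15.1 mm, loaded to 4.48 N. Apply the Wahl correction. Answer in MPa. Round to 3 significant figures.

Spring index C = D/d = 15.1/1.13 = 13.3628
K_W = (4C−1)/(4C−4) + 0.615/C = 52.451/49.451 + 0.0460 = 1.1067
τ₀ = 8FD/(πd³) = 8·4.48·15.1/(π·1.13³) = 541.184/4.533 = 119.39 MPa
τ_max = K·τ₀ = 1.1067 × 119.39 = 132.13 MPa

132 MPa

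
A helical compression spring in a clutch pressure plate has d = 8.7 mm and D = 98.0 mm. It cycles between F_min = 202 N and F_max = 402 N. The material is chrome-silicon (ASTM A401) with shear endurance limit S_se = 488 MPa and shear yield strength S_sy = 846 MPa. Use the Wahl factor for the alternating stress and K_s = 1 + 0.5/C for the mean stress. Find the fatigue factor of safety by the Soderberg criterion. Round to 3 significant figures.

4.37

C = D/d = 98.0/8.7 = 11.2644; K_W = (4C−1)/(4C−4)+0.615/C = 1.1277; K_s = 1+0.5/C = 1.0444
F_a = (F_max−F_min)/2 = 100 N; F_m = (F_max+F_min)/2 = 302 N
τ_a = K_W·8F_aD/(πd³) = 1.1277 × 37.897 = 42.735 MPa
τ_m = K_s·8F_mD/(πd³) = 1.0444 × 114.45 = 119.53 MPa
Soderberg: 1/n_f = τ_a/S_se + τ_m/S_sy = 42.735/488 + 119.53/846 = 0.08757 + 0.14129 = 0.22886
n_f = 1/0.22886 = 4.369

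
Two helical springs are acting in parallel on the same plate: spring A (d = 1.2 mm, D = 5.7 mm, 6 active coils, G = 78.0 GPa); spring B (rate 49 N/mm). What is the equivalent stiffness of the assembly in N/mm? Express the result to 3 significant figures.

k_A = Gd⁴/(8D³N_a) = (78.0×10³)(1.2⁴)/(8·5.7³·6) = 18.195 N/mm
Parallel: k_eq = 18.195 + 49 = 67.195 N/mm

67.2 N/mm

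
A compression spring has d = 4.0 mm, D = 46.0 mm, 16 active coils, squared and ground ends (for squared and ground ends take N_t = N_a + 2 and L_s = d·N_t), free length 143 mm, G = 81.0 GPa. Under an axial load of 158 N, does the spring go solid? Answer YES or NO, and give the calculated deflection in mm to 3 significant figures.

YES, δ = 94.9 mm

k = Gd⁴/(8D³N_a) = (81.0×10³)(4.0⁴)/(8·46.0³·16) = 1.6643 N/mm
N_t = 18; L_s = 4.0·18 = 72 mm; δ_solid = L₀ − L_s = 143 − 72 = 71 mm
δ = F/k = 158/1.6643 = 94.933 mm
δ ≥ δ_solid → spring goes solid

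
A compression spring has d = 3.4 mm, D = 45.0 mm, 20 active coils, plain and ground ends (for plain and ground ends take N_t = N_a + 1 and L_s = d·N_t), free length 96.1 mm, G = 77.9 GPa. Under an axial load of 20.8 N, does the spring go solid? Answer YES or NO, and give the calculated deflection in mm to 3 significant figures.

k = Gd⁴/(8D³N_a) = (77.9×10³)(3.4⁴)/(8·45.0³·20) = 0.714 N/mm
N_t = 21; L_s = 3.4·21 = 71.4 mm; δ_solid = L₀ − L_s = 96.1 − 71.4 = 24.7 mm
δ = F/k = 20.8/0.714 = 29.132 mm
δ ≥ δ_solid → spring goes solid

YES, δ = 29.1 mm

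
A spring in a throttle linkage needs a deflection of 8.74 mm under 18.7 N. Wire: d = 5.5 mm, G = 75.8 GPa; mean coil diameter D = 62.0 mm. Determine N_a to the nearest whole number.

Required rate k = F/δ = 18.7/8.74 = 2.1396 N/mm
N_a = Gd⁴/(8D³k) = (75.8×10³ × 5.5⁴)/(8 × 62.0³ × 2.1396)
    = 6.93617e+07 / 4.07939e+06 = 17 → 17 coils

17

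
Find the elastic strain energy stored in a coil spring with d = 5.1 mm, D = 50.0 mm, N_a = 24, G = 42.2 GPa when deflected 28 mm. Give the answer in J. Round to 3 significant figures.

k = Gd⁴/(8D³N_a) = (42.2×10³)(5.1⁴)/(8·50.0³·24) = 1.1895 N/mm
U = ½kδ² = 0.5 × 1.1895 × 28² = 466.3 N·mm = 0.4663 J

0.466 J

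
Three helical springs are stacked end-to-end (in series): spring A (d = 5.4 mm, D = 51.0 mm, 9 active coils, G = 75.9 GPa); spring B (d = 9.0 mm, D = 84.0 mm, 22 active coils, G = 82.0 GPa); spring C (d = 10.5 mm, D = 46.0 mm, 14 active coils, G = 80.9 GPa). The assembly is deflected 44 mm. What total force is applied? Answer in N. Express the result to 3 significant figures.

125 N

k_A = Gd⁴/(8D³N_a) = (75.9×10³)(5.4⁴)/(8·51.0³·9) = 6.7573 N/mm
k_B = Gd⁴/(8D³N_a) = (82.0×10³)(9.0⁴)/(8·84.0³·22) = 5.1574 N/mm
k_C = Gd⁴/(8D³N_a) = (80.9×10³)(10.5⁴)/(8·46.0³·14) = 90.202 N/mm
Series: 1/k_eq = 1/6.7573 + 1/5.1574 + 1/90.202 = 0.35297; k_eq = 2.8331 N/mm
F = k_eq·δ = 2.8331·44 = 124.66 N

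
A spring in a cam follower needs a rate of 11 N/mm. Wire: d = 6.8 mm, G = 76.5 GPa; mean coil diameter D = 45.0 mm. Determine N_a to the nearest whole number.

20

N_a = Gd⁴/(8D³k) = (76.5×10³ × 6.8⁴)/(8 × 45.0³ × 11)
    = 1.63568e+08 / 8.019e+06 = 20.4 → 20 coils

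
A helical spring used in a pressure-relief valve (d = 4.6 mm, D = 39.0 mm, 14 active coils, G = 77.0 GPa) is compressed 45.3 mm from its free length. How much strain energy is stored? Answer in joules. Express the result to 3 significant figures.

k = Gd⁴/(8D³N_a) = (77.0×10³)(4.6⁴)/(8·39.0³·14) = 5.1893 N/mm
U = ½kδ² = 0.5 × 5.1893 × 45.3² = 5324.5 N·mm = 5.3245 J

5.32 J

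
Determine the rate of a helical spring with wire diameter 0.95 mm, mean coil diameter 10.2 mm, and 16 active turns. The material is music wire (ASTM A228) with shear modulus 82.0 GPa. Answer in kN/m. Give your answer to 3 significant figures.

0.492 kN/m

k = Gd⁴/(8D³N_a) = (82.0×10³ × 0.95⁴) / (8 × 10.2³ × 16)
  = 66789.5 / 135835 = 0.4917 N/mm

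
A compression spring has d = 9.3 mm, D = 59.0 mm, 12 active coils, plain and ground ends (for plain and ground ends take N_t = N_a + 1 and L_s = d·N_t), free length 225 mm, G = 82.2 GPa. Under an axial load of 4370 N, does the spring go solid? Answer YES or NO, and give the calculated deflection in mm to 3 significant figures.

k = Gd⁴/(8D³N_a) = (82.2×10³)(9.3⁴)/(8·59.0³·12) = 31.187 N/mm
N_t = 13; L_s = 9.3·13 = 120.9 mm; δ_solid = L₀ − L_s = 225 − 120.9 = 104.1 mm
δ = F/k = 4370/31.187 = 140.12 mm
δ ≥ δ_solid → spring goes solid

YES, δ = 140 mm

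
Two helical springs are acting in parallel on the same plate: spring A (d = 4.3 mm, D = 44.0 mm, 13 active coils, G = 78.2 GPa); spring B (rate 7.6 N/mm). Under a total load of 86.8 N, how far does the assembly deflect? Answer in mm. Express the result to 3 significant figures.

8.17 mm

k_A = Gd⁴/(8D³N_a) = (78.2×10³)(4.3⁴)/(8·44.0³·13) = 3.0178 N/mm
Parallel: k_eq = 3.0178 + 7.6 = 10.618 N/mm
δ = F/k_eq = 86.8/10.618 = 8.175 mm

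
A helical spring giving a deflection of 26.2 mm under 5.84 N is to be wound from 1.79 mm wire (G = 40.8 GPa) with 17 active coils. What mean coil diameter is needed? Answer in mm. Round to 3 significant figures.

Required rate k = F/δ = 5.84/26.2 = 0.2229 N/mm
D = (Gd⁴/(8N_a·k))^(1/3) = (40.8×10³·1.79⁴/(8·17·0.2229))^(1/3)
  = (13817.3)^(1/3) = 23.9961 mm

24.0 mm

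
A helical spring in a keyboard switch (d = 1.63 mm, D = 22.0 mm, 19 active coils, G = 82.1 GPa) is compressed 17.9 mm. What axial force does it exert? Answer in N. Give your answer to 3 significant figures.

6.41 N

k = Gd⁴/(8D³N_a) = (82.1×10³)(1.63⁴)/(8·22.0³·19) = 0.35808 N/mm
F = k·δ = 0.35808 × 17.9 = 6.4097 N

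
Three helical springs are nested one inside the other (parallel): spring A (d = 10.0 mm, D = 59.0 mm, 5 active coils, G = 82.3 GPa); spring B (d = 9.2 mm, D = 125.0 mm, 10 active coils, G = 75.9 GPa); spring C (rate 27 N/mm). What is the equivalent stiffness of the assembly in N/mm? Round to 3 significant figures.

k_A = Gd⁴/(8D³N_a) = (82.3×10³)(10.0⁴)/(8·59.0³·5) = 100.18 N/mm
k_B = Gd⁴/(8D³N_a) = (75.9×10³)(9.2⁴)/(8·125.0³·10) = 3.48 N/mm
Parallel: k_eq = 100.18 + 3.48 + 27 = 130.66 N/mm

131 N/mm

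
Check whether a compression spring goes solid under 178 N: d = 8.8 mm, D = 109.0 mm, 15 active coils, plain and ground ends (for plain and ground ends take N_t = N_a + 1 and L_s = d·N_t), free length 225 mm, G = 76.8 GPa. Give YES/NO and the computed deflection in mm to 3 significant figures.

NO, δ = 60.1 mm

k = Gd⁴/(8D³N_a) = (76.8×10³)(8.8⁴)/(8·109.0³·15) = 2.9637 N/mm
N_t = 16; L_s = 8.8·16 = 140.8 mm; δ_solid = L₀ − L_s = 225 − 140.8 = 84.2 mm
δ = F/k = 178/2.9637 = 60.06 mm
δ < δ_solid → spring does not go solid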